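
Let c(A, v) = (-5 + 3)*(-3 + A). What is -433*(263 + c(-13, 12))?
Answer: -127735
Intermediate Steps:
c(A, v) = 6 - 2*A (c(A, v) = -2*(-3 + A) = 6 - 2*A)
-433*(263 + c(-13, 12)) = -433*(263 + (6 - 2*(-13))) = -433*(263 + (6 + 26)) = -433*(263 + 32) = -433*295 = -127735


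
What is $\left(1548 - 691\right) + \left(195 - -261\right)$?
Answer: $1313$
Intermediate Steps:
$\left(1548 - 691\right) + \left(195 - -261\right) = 857 + \left(195 + 261\right) = 857 + 456 = 1313$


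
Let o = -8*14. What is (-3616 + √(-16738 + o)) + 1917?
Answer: -1699 + 5*I*√674 ≈ -1699.0 + 129.81*I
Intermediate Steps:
o = -112
(-3616 + √(-16738 + o)) + 1917 = (-3616 + √(-16738 - 112)) + 1917 = (-3616 + √(-16850)) + 1917 = (-3616 + 5*I*√674) + 1917 = -1699 + 5*I*√674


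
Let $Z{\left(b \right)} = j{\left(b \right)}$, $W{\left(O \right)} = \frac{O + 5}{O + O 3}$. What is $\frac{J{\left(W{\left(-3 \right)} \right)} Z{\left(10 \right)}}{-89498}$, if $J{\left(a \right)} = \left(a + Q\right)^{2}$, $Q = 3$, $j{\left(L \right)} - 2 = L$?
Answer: $- \frac{289}{268494} \approx -0.0010764$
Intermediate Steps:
$j{\left(L \right)} = 2 + L$
$W{\left(O \right)} = \frac{5 + O}{4 O}$ ($W{\left(O \right)} = \frac{5 + O}{O + 3 O} = \frac{5 + O}{4 O}$)
$J{\left(a \right)} = \left(3 + a\right)^{2}$ ($J{\left(a \right)} = \left(a + 3\right)^{2} = \left(3 + a\right)^{2}$)
$Z{\left(b \right)} = 2 + b$
$\frac{J{\left(W{\left(-3 \right)} \right)} Z{\left(10 \right)}}{-89498} = \frac{\left(3 + \frac{5 - 3}{4 \left(-3\right)}\right)^{2} \left(2 + 10\right)}{-89498} = \left(3 + \frac{1}{4} \left(- \frac{1}{3}\right) 2\right)^{2} \cdot 12 \left(- \frac{1}{89498}\right) = \left(3 - \frac{1}{6}\right)^{2} \cdot 12 \left(- \frac{1}{89498}\right) = \left(\frac{17}{6}\right)^{2} \cdot 12 \left(- \frac{1}{89498}\right) = \frac{289}{36} \cdot 12 \left(- \frac{1}{89498}\right) = \frac{289}{3} \left(- \frac{1}{89498}\right) = - \frac{289}{268494}$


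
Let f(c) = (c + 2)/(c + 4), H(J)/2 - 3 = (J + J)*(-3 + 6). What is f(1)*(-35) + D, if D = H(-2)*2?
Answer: -57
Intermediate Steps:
H(J) = 6 + 12*J (H(J) = 6 + 2*((J + J)*(-3 + 6)) = 6 + 2*((2*J)*3) = 6 + 2*(6*J) = 6 + 12*J)
D = -36 (D = (6 + 12*(-2))*2 = (6 - 24)*2 = -18*2 = -36)
f(c) = (2 + c)/(4 + c)
f(1)*(-35) + D = ((2 + 1)/(4 + 1))*(-35) - 36 = (3/5)*(-35) - 36 = ((⅕)*3)*(-35) - 36 = (⅗)*(-35) - 36 = -21 - 36 = -57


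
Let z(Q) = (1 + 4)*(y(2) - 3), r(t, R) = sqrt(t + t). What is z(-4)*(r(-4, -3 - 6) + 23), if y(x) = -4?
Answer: -805 - 70*I*sqrt(2) ≈ -805.0 - 98.995*I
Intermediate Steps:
r(t, R) = sqrt(2)*sqrt(t) (r(t, R) = sqrt(2*t) = sqrt(2)*sqrt(t))
z(Q) = -35 (z(Q) = (1 + 4)*(-4 - 3) = 5*(-7) = -35)
z(-4)*(r(-4, -3 - 6) + 23) = -35*(sqrt(2)*sqrt(-4) + 23) = -35*(sqrt(2)*(2*I) + 23) = -35*(2*I*sqrt(2) + 23) = -35*(23 + 2*I*sqrt(2)) = -805 - 70*I*sqrt(2)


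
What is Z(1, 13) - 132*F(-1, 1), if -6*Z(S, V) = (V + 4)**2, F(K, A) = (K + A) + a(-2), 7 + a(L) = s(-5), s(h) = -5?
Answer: 9215/6 ≈ 1535.8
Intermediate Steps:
a(L) = -12 (a(L) = -7 - 5 = -12)
F(K, A) = -12 + A + K (F(K, A) = (K + A) - 12 = (A + K) - 12 = -12 + A + K)
Z(S, V) = -(4 + V)**2/6 (Z(S, V) = -(V + 4)**2/6 = -(4 + V)**2/6)
Z(1, 13) - 132*F(-1, 1) = -(4 + 13)**2/6 - 132*(-12 + 1 - 1) = -1/6*17**2 - 132*(-12) = -1/6*289 + 1584 = -289/6 + 1584 = 9215/6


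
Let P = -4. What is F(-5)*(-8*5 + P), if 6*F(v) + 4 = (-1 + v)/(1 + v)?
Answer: 55/3 ≈ 18.333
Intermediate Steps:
F(v) = -⅔ + (-1 + v)/(6*(1 + v)) (F(v) = -⅔ + ((-1 + v)/(1 + v))/6 = -⅔ + (-1 + v)/(6*(1 + v)))
F(-5)*(-8*5 + P) = ((-5 - 3*(-5))/(6*(1 - 5)))*(-8*5 - 4) = ((⅙)*(-5 + 15)/(-4))*(-40 - 4) = ((⅙)*(-¼)*10)*(-44) = -5/12*(-44) = 55/3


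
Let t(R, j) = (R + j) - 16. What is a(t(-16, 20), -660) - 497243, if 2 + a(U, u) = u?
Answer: -497905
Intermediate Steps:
t(R, j) = -16 + R + j
a(U, u) = -2 + u
a(t(-16, 20), -660) - 497243 = (-2 - 660) - 497243 = -662 - 497243 = -497905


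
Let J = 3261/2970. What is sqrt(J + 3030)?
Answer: sqrt(330086570)/330 ≈ 55.055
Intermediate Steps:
J = 1087/990 (J = 3261*(1/2970) = 1087/990 ≈ 1.0980)
sqrt(J + 3030) = sqrt(1087/990 + 3030) = sqrt(3000787/990) = sqrt(330086570)/330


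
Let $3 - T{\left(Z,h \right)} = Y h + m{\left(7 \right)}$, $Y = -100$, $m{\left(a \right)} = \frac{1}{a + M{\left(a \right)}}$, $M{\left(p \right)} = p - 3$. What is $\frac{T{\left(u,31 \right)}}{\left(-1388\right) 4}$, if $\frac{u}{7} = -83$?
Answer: $- \frac{8533}{15268} \approx -0.55888$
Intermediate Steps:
$M{\left(p \right)} = -3 + p$ ($M{\left(p \right)} = p - 3 = -3 + p$)
$u = -581$ ($u = 7 \left(-83\right) = -581$)
$m{\left(a \right)} = \frac{1}{-3 + 2 a}$ ($m{\left(a \right)} = \frac{1}{a + \left(-3 + a\right)} = \frac{1}{-3 + 2 a}$)
$T{\left(Z,h \right)} = \frac{32}{11} + 100 h$ ($T{\left(Z,h \right)} = 3 - \left(- 100 h + \frac{1}{-3 + 2 \cdot 7}\right) = 3 - \left(- 100 h + \frac{1}{-3 + 14}\right) = 3 - \left(- 100 h + \frac{1}{11}\right) = 3 - \left(\frac{1}{11} - 100 h\right) = 3 + \left(- \frac{1}{11} + 100 h\right) = \frac{32}{11} + 100 h$)
$\frac{T{\left(u,31 \right)}}{\left(-1388\right) 4} = \frac{\frac{32}{11} + 100 \cdot 31}{\left(-1388\right) 4} = \frac{\frac{32}{11} + 3100}{-5552} = \frac{34132}{11} \left(- \frac{1}{5552}\right) = - \frac{8533}{15268}$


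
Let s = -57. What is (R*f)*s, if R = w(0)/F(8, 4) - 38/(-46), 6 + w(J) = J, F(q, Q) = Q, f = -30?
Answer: -26505/23 ≈ -1152.4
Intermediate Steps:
w(J) = -6 + J
R = -31/46 (R = (-6 + 0)/4 - 38/(-46) = -6*¼ - 38*(-1/46) = -3/2 + 19/23 = -31/46 ≈ -0.67391)
(R*f)*s = -31/46*(-30)*(-57) = (465/23)*(-57) = -26505/23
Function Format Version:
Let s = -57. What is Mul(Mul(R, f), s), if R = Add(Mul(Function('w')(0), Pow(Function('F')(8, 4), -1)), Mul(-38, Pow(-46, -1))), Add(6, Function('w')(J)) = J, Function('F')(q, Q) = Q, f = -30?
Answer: Rational(-26505, 23) ≈ -1152.4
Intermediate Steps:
Function('w')(J) = Add(-6, J)
R = Rational(-31, 46) (R = Add(Mul(Add(-6, 0), Pow(4, -1)), Mul(-38, Pow(-46, -1))) = Add(Mul(-6, Rational(1, 4)), Mul(-38, Rational(-1, 46))) = Add(Rational(-3, 2), Rational(19, 23)) = Rational(-31, 46) ≈ -0.67391)
Mul(Mul(R, f), s) = Mul(Mul(Rational(-31, 46), -30), -57) = Mul(Rational(465, 23), -57) = Rational(-26505, 23)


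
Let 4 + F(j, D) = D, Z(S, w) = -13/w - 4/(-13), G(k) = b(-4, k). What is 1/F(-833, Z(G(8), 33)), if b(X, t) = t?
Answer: -429/1753 ≈ -0.24472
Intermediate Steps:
G(k) = k
Z(S, w) = 4/13 - 13/w (Z(S, w) = -13/w - 4*(-1/13) = -13/w + 4/13 = 4/13 - 13/w)
F(j, D) = -4 + D
1/F(-833, Z(G(8), 33)) = 1/(-4 + (4/13 - 13/33)) = 1/(-4 - 37/429) = 1/(-1753/429) = -429/1753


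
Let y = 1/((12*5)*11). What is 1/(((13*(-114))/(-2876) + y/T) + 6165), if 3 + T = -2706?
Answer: 1285528860/7925947852951 ≈ 0.00016219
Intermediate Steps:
T = -2709 (T = -3 - 2706 = -2709)
y = 1/660 (y = 1/(60*11) = 1/660 ≈ 0.0015152)
1/(((13*(-114))/(-2876) + y/T) + 6165) = 1/(((13*(-114))/(-2876) + (1/660)/(-2709)) + 6165) = 1/((-1482*(-1/2876) + (1/660)*(-1/2709)) + 6165) = 1/((741/1438 - 1/1787940) + 6165) = 1/(662431051/1285528860 + 6165) = 1/(7925947852951/1285528860) = 1285528860/7925947852951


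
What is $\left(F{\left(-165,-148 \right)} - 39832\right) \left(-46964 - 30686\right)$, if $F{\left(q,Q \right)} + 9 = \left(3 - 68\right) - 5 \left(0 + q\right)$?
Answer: $3034639650$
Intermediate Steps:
$F{\left(q,Q \right)} = -74 - 5 q$ ($F{\left(q,Q \right)} = -9 - \left(65 + 5 \left(0 + q\right)\right) = -9 - \left(65 + 5 q\right) = -74 - 5 q$)
$\left(F{\left(-165,-148 \right)} - 39832\right) \left(-46964 - 30686\right) = \left(\left(-74 - -825\right) - 39832\right) \left(-46964 - 30686\right) = \left(\left(-74 + 825\right) - 39832\right) \left(-77650\right) = \left(751 - 39832\right) \left(-77650\right) = \left(-39081\right) \left(-77650\right) = 3034639650$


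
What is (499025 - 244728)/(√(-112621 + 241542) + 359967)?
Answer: 91538528199/129576112168 - 254297*√128921/129576112168 ≈ 0.70574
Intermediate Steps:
(499025 - 244728)/(√(-112621 + 241542) + 359967) = 254297/(√128921 + 359967) = 254297/(359967 + √128921)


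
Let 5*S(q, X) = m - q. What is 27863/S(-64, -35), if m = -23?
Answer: 139315/41 ≈ 3397.9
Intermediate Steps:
S(q, X) = -23/5 - q/5 (S(q, X) = (-23 - q)/5 = -23/5 - q/5)
27863/S(-64, -35) = 27863/(-23/5 - ⅕*(-64)) = 27863/(-23/5 + 64/5) = 27863/(41/5) = 27863*(5/41) = 139315/41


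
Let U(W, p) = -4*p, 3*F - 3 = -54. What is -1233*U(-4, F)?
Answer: -83844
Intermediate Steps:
F = -17 (F = 1 + (1/3)*(-54) = 1 - 18 = -17)
-1233*U(-4, F) = -(-4932)*(-17) = -1233*68 = -83844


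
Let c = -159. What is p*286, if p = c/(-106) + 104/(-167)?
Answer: 41899/167 ≈ 250.89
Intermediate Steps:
p = 293/334 (p = -159/(-106) + 104/(-167) = -159*(-1/106) + 104*(-1/167) = 3/2 - 104/167 = 293/334 ≈ 0.87725)
p*286 = (293/334)*286 = 41899/167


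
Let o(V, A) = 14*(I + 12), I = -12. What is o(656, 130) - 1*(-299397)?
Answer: 299397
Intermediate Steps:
o(V, A) = 0 (o(V, A) = 14*(-12 + 12) = 14*0 = 0)
o(656, 130) - 1*(-299397) = 0 - 1*(-299397) = 0 + 299397 = 299397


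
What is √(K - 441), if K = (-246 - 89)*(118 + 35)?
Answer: 12*I*√359 ≈ 227.37*I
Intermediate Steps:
K = -51255 (K = -335*153 = -51255)
√(K - 441) = √(-51255 - 441) = √(-51696) = 12*I*√359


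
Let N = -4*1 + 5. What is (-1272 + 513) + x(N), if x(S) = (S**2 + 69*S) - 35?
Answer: -724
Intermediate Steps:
N = 1 (N = -4 + 5 = 1)
x(S) = -35 + S**2 + 69*S
(-1272 + 513) + x(N) = (-1272 + 513) + (-35 + 1**2 + 69*1) = -759 + (-35 + 1 + 69) = -759 + 35 = -724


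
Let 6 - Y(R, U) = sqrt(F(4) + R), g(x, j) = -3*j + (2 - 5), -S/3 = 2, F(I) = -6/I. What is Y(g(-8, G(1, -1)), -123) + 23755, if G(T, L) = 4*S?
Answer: 23761 - 3*sqrt(30)/2 ≈ 23753.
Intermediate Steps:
S = -6 (S = -3*2 = -6)
G(T, L) = -24 (G(T, L) = 4*(-6) = -24)
g(x, j) = -3 - 3*j (g(x, j) = -3*j - 3 = -3 - 3*j)
Y(R, U) = 6 - sqrt(-3/2 + R) (Y(R, U) = 6 - sqrt(-6/4 + R) = 6 - sqrt(-6*1/4 + R) = 6 - sqrt(-3/2 + R))
Y(g(-8, G(1, -1)), -123) + 23755 = (6 - sqrt(-6 + 4*(-3 - 3*(-24)))/2) + 23755 = (6 - sqrt(-6 + 4*(-3 + 72))/2) + 23755 = (6 - sqrt(-6 + 4*69)/2) + 23755 = (6 - sqrt(-6 + 276)/2) + 23755 = (6 - 3*sqrt(30)/2) + 23755 = 23761 - 3*sqrt(30)/2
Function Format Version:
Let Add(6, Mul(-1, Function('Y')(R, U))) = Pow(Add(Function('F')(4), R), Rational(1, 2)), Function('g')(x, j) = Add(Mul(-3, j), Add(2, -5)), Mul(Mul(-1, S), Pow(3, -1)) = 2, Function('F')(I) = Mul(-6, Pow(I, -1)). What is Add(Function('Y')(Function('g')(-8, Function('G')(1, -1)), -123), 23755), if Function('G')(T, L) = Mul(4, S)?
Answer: Add(23761, Mul(Rational(-3, 2), Pow(30, Rational(1, 2)))) ≈ 23753.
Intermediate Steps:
S = -6 (S = Mul(-3, 2) = -6)
Function('G')(T, L) = -24 (Function('G')(T, L) = Mul(4, -6) = -24)
Function('g')(x, j) = Add(-3, Mul(-3, j)) (Function('g')(x, j) = Add(Mul(-3, j), -3) = Add(-3, Mul(-3, j)))
Function('Y')(R, U) = Add(6, Mul(-1, Pow(Add(Rational(-3, 2), R), Rational(1, 2)))) (Function('Y')(R, U) = Add(6, Mul(-1, Pow(Add(Mul(-6, Pow(4, -1)), R), Rational(1, 2)))) = Add(6, Mul(-1, Pow(Add(Mul(-6, Rational(1, 4)), R), Rational(1, 2)))) = Add(6, Mul(-1, Pow(Add(Rational(-3, 2), R), Rational(1, 2)))))
Add(Function('Y')(Function('g')(-8, Function('G')(1, -1)), -123), 23755) = Add(Add(6, Mul(Rational(-1, 2), Pow(Add(-6, Mul(4, Add(-3, Mul(-3, -24)))), Rational(1, 2)))), 23755) = Add(Add(6, Mul(Rational(-1, 2), Pow(Add(-6, Mul(4, Add(-3, 72))), Rational(1, 2)))), 23755) = Add(Add(6, Mul(Rational(-1, 2), Pow(Add(-6, Mul(4, 69)), Rational(1, 2)))), 23755) = Add(Add(6, Mul(Rational(-1, 2), Pow(Add(-6, 276), Rational(1, 2)))), 23755) = Add(Add(6, Mul(Rational(-1, 2), Pow(270, Rational(1, 2)))), 23755) = Add(Add(6, Mul(Rational(-1, 2), Mul(3, Pow(30, Rational(1, 2))))), 23755) = Add(Add(6, Mul(Rational(-3, 2), Pow(30, Rational(1, 2)))), 23755) = Add(23761, Mul(Rational(-3, 2), Pow(30, Rational(1, 2))))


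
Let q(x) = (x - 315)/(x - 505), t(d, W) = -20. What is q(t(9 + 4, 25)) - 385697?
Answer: -40498118/105 ≈ -3.8570e+5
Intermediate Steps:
q(x) = (-315 + x)/(-505 + x)
q(t(9 + 4, 25)) - 385697 = (-315 - 20)/(-505 - 20) - 385697 = -335/(-525) - 385697 = -1/525*(-335) - 385697 = 67/105 - 385697 = -40498118/105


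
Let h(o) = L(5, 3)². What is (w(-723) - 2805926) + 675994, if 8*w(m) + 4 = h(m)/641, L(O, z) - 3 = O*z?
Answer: -1365286692/641 ≈ -2.1299e+6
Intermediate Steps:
L(O, z) = 3 + O*z
h(o) = 324 (h(o) = (3 + 5*3)² = (3 + 15)² = 18² = 324)
w(m) = -280/641 (w(m) = -½ + (324/641)/8 = -½ + (324*(1/641))/8 = -½ + (⅛)*(324/641) = -½ + 81/1282 = -280/641)
(w(-723) - 2805926) + 675994 = (-280/641 - 2805926) + 675994 = -1798598846/641 + 675994 = -1365286692/641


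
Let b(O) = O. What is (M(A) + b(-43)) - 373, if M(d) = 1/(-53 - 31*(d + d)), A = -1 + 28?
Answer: -718433/1727 ≈ -416.00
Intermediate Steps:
A = 27
M(d) = 1/(-53 - 62*d)
(M(A) + b(-43)) - 373 = (-1/(53 + 62*27) - 43) - 373 = (-1/(53 + 1674) - 43) - 373 = (-1/1727 - 43) - 373 = -74262/1727 - 373 = -718433/1727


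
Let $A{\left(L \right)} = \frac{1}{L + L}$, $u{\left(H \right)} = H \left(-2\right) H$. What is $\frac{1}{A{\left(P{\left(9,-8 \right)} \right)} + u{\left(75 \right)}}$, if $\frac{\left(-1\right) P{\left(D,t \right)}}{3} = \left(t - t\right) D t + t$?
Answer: $- \frac{48}{539999} \approx -8.8889 \cdot 10^{-5}$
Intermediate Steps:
$u{\left(H \right)} = - 2 H^{2}$ ($u{\left(H \right)} = - 2 H H = - 2 H^{2}$)
$P{\left(D,t \right)} = - 3 t$ ($P{\left(D,t \right)} = - 3 \left(\left(t - t\right) D t + t\right) = - 3 \left(0 D t + t\right) = - 3 \left(0 t + t\right) = - 3 \left(0 + t\right) = - 3 t$)
$A{\left(L \right)} = \frac{1}{2 L}$
$\frac{1}{A{\left(P{\left(9,-8 \right)} \right)} + u{\left(75 \right)}} = \frac{1}{\frac{1}{2 \left(\left(-3\right) \left(-8\right)\right)} - 2 \cdot 75^{2}} = \frac{1}{\frac{1}{2 \cdot 24} - 11250} = \frac{1}{\frac{1}{2} \cdot \frac{1}{24} - 11250} = \frac{1}{\frac{1}{48} - 11250} = \frac{1}{- \frac{539999}{48}} = - \frac{48}{539999}$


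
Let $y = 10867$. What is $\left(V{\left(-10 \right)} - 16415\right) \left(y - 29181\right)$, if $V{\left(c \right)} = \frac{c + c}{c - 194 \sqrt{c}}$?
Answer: $\frac{5658651203990}{18823} + \frac{3552916 i \sqrt{10}}{18823} \approx 3.0062 \cdot 10^{8} + 596.89 i$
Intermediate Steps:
$V{\left(c \right)} = \frac{2 c}{c - 194 \sqrt{c}}$
$\left(V{\left(-10 \right)} - 16415\right) \left(y - 29181\right) = \left(2 \left(-10\right) \frac{1}{-10 - 194 \sqrt{-10}} - 16415\right) \left(10867 - 29181\right) = \left(2 \left(-10\right) \frac{1}{-10 - 194 i \sqrt{10}} - 16415\right) \left(-18314\right) = \left(- \frac{20}{-10 - 194 i \sqrt{10}} - 16415\right) \left(-18314\right) = \left(-16415 - \frac{20}{-10 - 194 i \sqrt{10}}\right) \left(-18314\right) = 300624310 + \frac{366280}{-10 - 194 i \sqrt{10}}$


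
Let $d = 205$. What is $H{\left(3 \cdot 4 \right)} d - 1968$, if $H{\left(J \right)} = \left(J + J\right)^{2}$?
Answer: $116112$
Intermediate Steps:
$H{\left(J \right)} = 4 J^{2}$ ($H{\left(J \right)} = \left(2 J\right)^{2} = 4 J^{2}$)
$H{\left(3 \cdot 4 \right)} d - 1968 = 4 \left(3 \cdot 4\right)^{2} \cdot 205 - 1968 = 4 \cdot 12^{2} \cdot 205 - 1968 = 4 \cdot 144 \cdot 205 - 1968 = 576 \cdot 205 - 1968 = 118080 - 1968 = 116112$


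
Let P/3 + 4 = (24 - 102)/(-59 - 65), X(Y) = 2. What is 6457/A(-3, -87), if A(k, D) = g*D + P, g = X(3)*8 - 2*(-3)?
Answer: -36394/10845 ≈ -3.3558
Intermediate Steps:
P = -627/62 (P = -12 + 3*((24 - 102)/(-59 - 65)) = -12 + 3*(-78/(-124)) = -12 + 3*(-78*(-1/124)) = -12 + 3*(39/62) = -12 + 117/62 = -627/62 ≈ -10.113)
g = 22 (g = 2*8 - 2*(-3) = 16 + 6 = 22)
A(k, D) = -627/62 + 22*D (A(k, D) = 22*D - 627/62 = -627/62 + 22*D)
6457/A(-3, -87) = 6457/(-627/62 + 22*(-87)) = 6457/(-627/62 - 1914) = 6457/(-119295/62) = 6457*(-62/119295) = -36394/10845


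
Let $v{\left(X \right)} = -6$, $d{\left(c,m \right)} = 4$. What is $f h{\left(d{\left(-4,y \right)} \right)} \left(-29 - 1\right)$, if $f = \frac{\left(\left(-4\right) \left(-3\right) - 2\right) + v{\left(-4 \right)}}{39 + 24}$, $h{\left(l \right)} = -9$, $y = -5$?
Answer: $\frac{120}{7} \approx 17.143$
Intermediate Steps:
$f = \frac{4}{63}$ ($f = \frac{\left(\left(-4\right) \left(-3\right) - 2\right) - 6}{39 + 24} = \frac{\left(12 - 2\right) - 6}{63} = \left(10 - 6\right) \frac{1}{63} = 4 \cdot \frac{1}{63} = \frac{4}{63} \approx 0.063492$)
$f h{\left(d{\left(-4,y \right)} \right)} \left(-29 - 1\right) = \frac{4}{63} \left(-9\right) \left(-29 - 1\right) = - \frac{4 \left(-29 - 1\right)}{7} = \left(- \frac{4}{7}\right) \left(-30\right) = \frac{120}{7}$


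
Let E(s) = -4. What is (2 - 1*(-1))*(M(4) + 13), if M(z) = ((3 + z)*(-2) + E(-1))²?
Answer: 1011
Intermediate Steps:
M(z) = (-10 - 2*z)² (M(z) = ((3 + z)*(-2) - 4)² = ((-6 - 2*z) - 4)² = (-10 - 2*z)²)
(2 - 1*(-1))*(M(4) + 13) = (2 - 1*(-1))*(4*(5 + 4)² + 13) = (2 + 1)*(4*9² + 13) = 3*(4*81 + 13) = 3*(324 + 13) = 3*337 = 1011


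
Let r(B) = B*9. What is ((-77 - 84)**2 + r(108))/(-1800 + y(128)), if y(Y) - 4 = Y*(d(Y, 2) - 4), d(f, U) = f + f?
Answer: 26893/30460 ≈ 0.88290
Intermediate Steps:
d(f, U) = 2*f
y(Y) = 4 + Y*(-4 + 2*Y) (y(Y) = 4 + Y*(2*Y - 4) = 4 + Y*(-4 + 2*Y))
r(B) = 9*B
((-77 - 84)**2 + r(108))/(-1800 + y(128)) = ((-77 - 84)**2 + 9*108)/(-1800 + (4 - 4*128 + 2*128**2)) = ((-161)**2 + 972)/(-1800 + (4 - 512 + 2*16384)) = (25921 + 972)/(-1800 + (4 - 512 + 32768)) = 26893/(-1800 + 32260) = 26893/30460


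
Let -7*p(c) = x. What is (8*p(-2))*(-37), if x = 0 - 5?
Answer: -1480/7 ≈ -211.43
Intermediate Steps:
x = -5
p(c) = 5/7 (p(c) = -⅐*(-5) = 5/7)
(8*p(-2))*(-37) = (8*(5/7))*(-37) = (40/7)*(-37) = -1480/7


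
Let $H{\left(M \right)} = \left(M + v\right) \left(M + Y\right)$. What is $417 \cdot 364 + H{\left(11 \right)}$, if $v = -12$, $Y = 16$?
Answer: $151761$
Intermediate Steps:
$H{\left(M \right)} = \left(-12 + M\right) \left(16 + M\right)$ ($H{\left(M \right)} = \left(M - 12\right) \left(M + 16\right) = \left(-12 + M\right) \left(16 + M\right)$)
$417 \cdot 364 + H{\left(11 \right)} = 417 \cdot 364 + \left(-192 + 11^{2} + 4 \cdot 11\right) = 151788 + \left(-192 + 121 + 44\right) = 151788 - 27 = 151761$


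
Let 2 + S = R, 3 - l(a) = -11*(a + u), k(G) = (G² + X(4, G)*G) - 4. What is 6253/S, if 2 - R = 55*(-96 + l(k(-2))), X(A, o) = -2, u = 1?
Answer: 6253/2090 ≈ 2.9919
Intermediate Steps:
k(G) = -4 + G² - 2*G (k(G) = (G² - 2*G) - 4 = -4 + G² - 2*G)
l(a) = 14 + 11*a (l(a) = 3 - (-11)*(a + 1) = 3 - (-11)*(1 + a) = 3 - (-11 - 11*a) = 3 + (11 + 11*a) = 14 + 11*a)
R = 2092 (R = 2 - 55*(-96 + (14 + 11*(-4 + (-2)² - 2*(-2)))) = 2 - 55*(-96 + (14 + 11*(-4 + 4 + 4))) = 2 - 55*(-96 + (14 + 11*4)) = 2 - 55*(-96 + (14 + 44)) = 2 - 55*(-96 + 58) = 2 - 55*(-38) = 2 - 1*(-2090) = 2 + 2090 = 2092)
S = 2090 (S = -2 + 2092 = 2090)
6253/S = 6253/2090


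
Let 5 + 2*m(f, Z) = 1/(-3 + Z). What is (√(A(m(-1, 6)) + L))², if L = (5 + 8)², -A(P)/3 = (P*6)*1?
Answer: 211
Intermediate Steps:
m(f, Z) = -5/2 + 1/(2*(-3 + Z))
A(P) = -18*P (A(P) = -3*P*6 = -3*6*P = -18*P)
L = 169 (L = 13² = 169)
(√(A(m(-1, 6)) + L))² = (√(-9*(16 - 5*6)/(-3 + 6) + 169))² = (√(-9*(16 - 30)/3 + 169))² = (√(-9*(-14)/3 + 169))² = (√(-18*(-7/3) + 169))² = (√(42 + 169))² = (√211)² = 211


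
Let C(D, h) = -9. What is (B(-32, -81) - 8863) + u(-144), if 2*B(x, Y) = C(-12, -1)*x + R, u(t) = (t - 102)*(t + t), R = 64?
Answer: 62161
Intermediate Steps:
u(t) = 2*t*(-102 + t) (u(t) = (-102 + t)*(2*t) = 2*t*(-102 + t))
B(x, Y) = 32 - 9*x/2 (B(x, Y) = (-9*x + 64)/2 = (64 - 9*x)/2 = 32 - 9*x/2)
(B(-32, -81) - 8863) + u(-144) = ((32 - 9/2*(-32)) - 8863) + 2*(-144)*(-102 - 144) = ((32 + 144) - 8863) + 2*(-144)*(-246) = (176 - 8863) + 70848 = -8687 + 70848 = 62161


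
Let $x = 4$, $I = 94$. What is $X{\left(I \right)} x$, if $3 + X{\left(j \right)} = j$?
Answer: $364$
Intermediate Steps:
$X{\left(j \right)} = -3 + j$
$X{\left(I \right)} x = \left(-3 + 94\right) 4 = 91 \cdot 4 = 364$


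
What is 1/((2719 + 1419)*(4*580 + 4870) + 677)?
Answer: 1/29752897 ≈ 3.3610e-8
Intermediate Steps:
1/((2719 + 1419)*(4*580 + 4870) + 677) = 1/(4138*(2320 + 4870) + 677) = 1/(4138*7190 + 677) = 1/(29752220 + 677) = 1/29752897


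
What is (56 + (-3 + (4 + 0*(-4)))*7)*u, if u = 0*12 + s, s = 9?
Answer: 567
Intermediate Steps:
u = 9 (u = 0*12 + 9 = 0 + 9 = 9)
(56 + (-3 + (4 + 0*(-4)))*7)*u = (56 + (-3 + (4 + 0*(-4)))*7)*9 = (56 + (-3 + (4 + 0))*7)*9 = (56 + (-3 + 4)*7)*9 = (56 + 1*7)*9 = (56 + 7)*9 = 63*9 = 567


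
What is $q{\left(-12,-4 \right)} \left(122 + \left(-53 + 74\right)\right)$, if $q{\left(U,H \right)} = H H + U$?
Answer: $572$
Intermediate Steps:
$q{\left(U,H \right)} = U + H^{2}$ ($q{\left(U,H \right)} = H^{2} + U = U + H^{2}$)
$q{\left(-12,-4 \right)} \left(122 + \left(-53 + 74\right)\right) = \left(-12 + \left(-4\right)^{2}\right) \left(122 + \left(-53 + 74\right)\right) = \left(-12 + 16\right) \left(122 + 21\right) = 4 \cdot 143 = 572$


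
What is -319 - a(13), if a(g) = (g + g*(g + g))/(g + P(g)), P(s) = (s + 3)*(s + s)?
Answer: -3518/11 ≈ -319.82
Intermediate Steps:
P(s) = 2*s*(3 + s) (P(s) = (3 + s)*(2*s) = 2*s*(3 + s))
a(g) = (g + 2*g**2)/(g + 2*g*(3 + g)) (a(g) = (g + g*(g + g))/(g + 2*g*(3 + g)) = (g + g*(2*g))/(g + 2*g*(3 + g)) = (g + 2*g**2)/(g + 2*g*(3 + g)))
-319 - a(13) = -319 - (1 + 2*13)/(7 + 2*13) = -319 - (1 + 26)/(7 + 26) = -319 - 27/33 = -319 - 1*9/11 = -319 - 9/11 = -3518/11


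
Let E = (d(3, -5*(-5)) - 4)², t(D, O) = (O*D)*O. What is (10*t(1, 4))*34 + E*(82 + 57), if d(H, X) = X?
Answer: 66739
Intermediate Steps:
t(D, O) = D*O² (t(D, O) = (D*O)*O = D*O²)
E = 441 (E = (-5*(-5) - 4)² = (25 - 4)² = 21² = 441)
(10*t(1, 4))*34 + E*(82 + 57) = (10*(1*4²))*34 + 441*(82 + 57) = (10*(1*16))*34 + 441*139 = (10*16)*34 + 61299 = 160*34 + 61299 = 5440 + 61299 = 66739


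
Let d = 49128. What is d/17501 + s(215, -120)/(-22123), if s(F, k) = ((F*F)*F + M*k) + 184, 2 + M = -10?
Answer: -172873063755/387174623 ≈ -446.50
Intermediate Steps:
M = -12 (M = -2 - 10 = -12)
s(F, k) = 184 + F³ - 12*k (s(F, k) = ((F*F)*F - 12*k) + 184 = (F²*F - 12*k) + 184 = (F³ - 12*k) + 184 = 184 + F³ - 12*k)
d/17501 + s(215, -120)/(-22123) = 49128/17501 + (184 + 215³ - 12*(-120))/(-22123) = 49128*(1/17501) + (184 + 9938375 + 1440)*(-1/22123) = 49128/17501 + 9939999*(-1/22123) = 49128/17501 - 9939999/22123 = -172873063755/387174623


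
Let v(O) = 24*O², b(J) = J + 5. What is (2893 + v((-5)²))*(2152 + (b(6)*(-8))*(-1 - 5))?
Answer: 47953240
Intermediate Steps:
b(J) = 5 + J
(2893 + v((-5)²))*(2152 + (b(6)*(-8))*(-1 - 5)) = (2893 + 24*((-5)²)²)*(2152 + ((5 + 6)*(-8))*(-1 - 5)) = (2893 + 24*25²)*(2152 + (11*(-8))*(-6)) = (2893 + 24*625)*(2152 - 88*(-6)) = (2893 + 15000)*(2152 + 528) = 17893*2680 = 47953240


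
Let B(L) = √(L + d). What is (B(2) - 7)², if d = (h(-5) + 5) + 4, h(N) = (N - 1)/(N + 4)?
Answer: (7 - √17)² ≈ 8.2765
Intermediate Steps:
h(N) = (-1 + N)/(4 + N)
d = 15 (d = ((-1 - 5)/(4 - 5) + 5) + 4 = (-6/(-1) + 5) + 4 = (-1*(-6) + 5) + 4 = (6 + 5) + 4 = 11 + 4 = 15)
B(L) = √(15 + L) (B(L) = √(L + 15) = √(15 + L))
(B(2) - 7)² = (√(15 + 2) - 7)² = (√17 - 7)² = (-7 + √17)²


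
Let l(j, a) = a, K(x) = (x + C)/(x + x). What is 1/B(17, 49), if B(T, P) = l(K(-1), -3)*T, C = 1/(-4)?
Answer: -1/51 ≈ -0.019608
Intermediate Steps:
C = -¼ ≈ -0.25000
K(x) = (-¼ + x)/(2*x) (K(x) = (x - ¼)/(x + x) = (-¼ + x)/((2*x)) = (-¼ + x)*(1/(2*x)) = (-¼ + x)/(2*x))
B(T, P) = -3*T
1/B(17, 49) = 1/(-3*17) = 1/(-51) = -1/51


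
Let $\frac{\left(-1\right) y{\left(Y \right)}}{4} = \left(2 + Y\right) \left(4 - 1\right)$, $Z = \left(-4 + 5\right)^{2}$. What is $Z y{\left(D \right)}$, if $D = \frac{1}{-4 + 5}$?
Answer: $-36$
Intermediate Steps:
$Z = 1$ ($Z = 1^{2} = 1$)
$D = 1$ ($D = 1^{-1} = 1$)
$y{\left(Y \right)} = -24 - 12 Y$ ($y{\left(Y \right)} = - 4 \left(2 + Y\right) \left(4 - 1\right) = - 4 \left(2 + Y\right) 3 = - 4 \left(6 + 3 Y\right) = -24 - 12 Y$)
$Z y{\left(D \right)} = 1 \left(-24 - 12\right) = 1 \left(-36\right) = -36$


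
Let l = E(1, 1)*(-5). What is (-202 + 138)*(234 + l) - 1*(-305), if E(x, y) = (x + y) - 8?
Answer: -16591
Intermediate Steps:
E(x, y) = -8 + x + y
l = 30 (l = (-8 + 1 + 1)*(-5) = -6*(-5) = 30)
(-202 + 138)*(234 + l) - 1*(-305) = (-202 + 138)*(234 + 30) - 1*(-305) = -64*264 + 305 = -16896 + 305 = -16591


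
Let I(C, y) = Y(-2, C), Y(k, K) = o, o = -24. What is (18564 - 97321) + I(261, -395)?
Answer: -78781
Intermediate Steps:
Y(k, K) = -24
I(C, y) = -24
(18564 - 97321) + I(261, -395) = (18564 - 97321) - 24 = -78757 - 24 = -78781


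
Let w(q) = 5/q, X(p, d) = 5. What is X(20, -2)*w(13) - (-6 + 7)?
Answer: 12/13 ≈ 0.92308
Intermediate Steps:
X(20, -2)*w(13) - (-6 + 7) = 5*(5/13) - (-6 + 7) = 5*(5*(1/13)) - 1*1 = 5*(5/13) - 1 = 25/13 - 1 = 12/13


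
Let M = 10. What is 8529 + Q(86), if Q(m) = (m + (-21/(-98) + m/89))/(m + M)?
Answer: 340104497/39872 ≈ 8529.9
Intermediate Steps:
Q(m) = (3/14 + 90*m/89)/(10 + m) (Q(m) = (m + (-21/(-98) + m/89))/(m + 10) = (m + (-21*(-1/98) + m*(1/89)))/(10 + m) = (m + (3/14 + m/89))/(10 + m) = (3/14 + 90*m/89)/(10 + m))
8529 + Q(86) = 8529 + 3*(89 + 420*86)/(1246*(10 + 86)) = 8529 + (3/1246)*(89 + 36120)/96 = 8529 + (3/1246)*(1/96)*36209 = 8529 + 36209/39872 = 340104497/39872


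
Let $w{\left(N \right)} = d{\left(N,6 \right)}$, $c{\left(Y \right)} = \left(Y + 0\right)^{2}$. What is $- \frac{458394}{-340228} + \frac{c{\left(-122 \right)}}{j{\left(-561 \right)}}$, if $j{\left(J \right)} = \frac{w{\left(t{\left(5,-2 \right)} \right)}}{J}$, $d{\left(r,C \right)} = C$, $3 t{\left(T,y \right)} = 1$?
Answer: $- \frac{236739599359}{170114} \approx -1.3917 \cdot 10^{6}$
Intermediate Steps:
$t{\left(T,y \right)} = \frac{1}{3}$ ($t{\left(T,y \right)} = \frac{1}{3} \cdot 1 = \frac{1}{3}$)
$c{\left(Y \right)} = Y^{2}$
$w{\left(N \right)} = 6$
$j{\left(J \right)} = \frac{6}{J}$
$- \frac{458394}{-340228} + \frac{c{\left(-122 \right)}}{j{\left(-561 \right)}} = - \frac{458394}{-340228} + \frac{\left(-122\right)^{2}}{6 \frac{1}{-561}} = \left(-458394\right) \left(- \frac{1}{340228}\right) + \frac{14884}{6 \left(- \frac{1}{561}\right)} = \frac{229197}{170114} + \frac{14884}{- \frac{2}{187}} = \frac{229197}{170114} + 14884 \left(- \frac{187}{2}\right) = \frac{229197}{170114} - 1391654 = - \frac{236739599359}{170114}$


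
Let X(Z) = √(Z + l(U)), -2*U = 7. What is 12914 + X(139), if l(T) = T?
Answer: 12914 + √542/2 ≈ 12926.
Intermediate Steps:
U = -7/2 (U = -½*7 = -7/2 ≈ -3.5000)
X(Z) = √(-7/2 + Z) (X(Z) = √(Z - 7/2) = √(-7/2 + Z))
12914 + X(139) = 12914 + √(-14 + 4*139)/2 = 12914 + √(-14 + 556)/2 = 12914 + √542/2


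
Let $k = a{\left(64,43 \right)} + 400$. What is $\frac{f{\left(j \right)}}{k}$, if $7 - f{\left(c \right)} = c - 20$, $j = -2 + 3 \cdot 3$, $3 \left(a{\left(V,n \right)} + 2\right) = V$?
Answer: $\frac{30}{629} \approx 0.047695$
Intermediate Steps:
$a{\left(V,n \right)} = -2 + \frac{V}{3}$
$k = \frac{1258}{3}$ ($k = \left(-2 + \frac{1}{3} \cdot 64\right) + 400 = \left(-2 + \frac{64}{3}\right) + 400 = \frac{58}{3} + 400 = \frac{1258}{3} \approx 419.33$)
$j = 7$ ($j = -2 + 9 = 7$)
$f{\left(c \right)} = 27 - c$ ($f{\left(c \right)} = 7 - \left(c - 20\right) = 7 - \left(-20 + c\right) = 27 - c$)
$\frac{f{\left(j \right)}}{k} = \frac{27 - 7}{\frac{1258}{3}} = \left(27 - 7\right) \frac{3}{1258} = 20 \cdot \frac{3}{1258} = \frac{30}{629}$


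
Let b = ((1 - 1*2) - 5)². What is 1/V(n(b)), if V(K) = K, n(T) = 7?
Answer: ⅐ ≈ 0.14286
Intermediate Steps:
b = 36 (b = ((1 - 2) - 5)² = (-1 - 5)² = (-6)² = 36)
1/V(n(b)) = 1/7 = ⅐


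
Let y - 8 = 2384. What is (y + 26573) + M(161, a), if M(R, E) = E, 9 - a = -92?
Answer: 29066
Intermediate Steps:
a = 101 (a = 9 - 1*(-92) = 9 + 92 = 101)
y = 2392 (y = 8 + 2384 = 2392)
(y + 26573) + M(161, a) = (2392 + 26573) + 101 = 28965 + 101 = 29066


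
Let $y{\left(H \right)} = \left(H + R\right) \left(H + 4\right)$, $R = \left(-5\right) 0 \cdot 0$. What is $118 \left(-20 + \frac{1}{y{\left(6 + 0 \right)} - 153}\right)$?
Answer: $- \frac{219598}{93} \approx -2361.3$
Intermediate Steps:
$R = 0$ ($R = 0 \cdot 0 = 0$)
$y{\left(H \right)} = H \left(4 + H\right)$ ($y{\left(H \right)} = \left(H + 0\right) \left(H + 4\right) = H \left(4 + H\right)$)
$118 \left(-20 + \frac{1}{y{\left(6 + 0 \right)} - 153}\right) = 118 \left(-20 + \frac{1}{\left(6 + 0\right) \left(4 + \left(6 + 0\right)\right) - 153}\right) = 118 \left(-20 + \frac{1}{6 \left(4 + 6\right) - 153}\right) = 118 \left(-20 + \frac{1}{6 \cdot 10 - 153}\right) = 118 \left(-20 + \frac{1}{60 - 153}\right) = 118 \left(-20 + \frac{1}{-93}\right) = 118 \left(-20 - \frac{1}{93}\right) = 118 \left(- \frac{1861}{93}\right) = - \frac{219598}{93}$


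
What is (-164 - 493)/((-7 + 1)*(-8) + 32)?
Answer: -657/80 ≈ -8.2125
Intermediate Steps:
(-164 - 493)/((-7 + 1)*(-8) + 32) = -657/(-6*(-8) + 32) = -657/(48 + 32) = -657/80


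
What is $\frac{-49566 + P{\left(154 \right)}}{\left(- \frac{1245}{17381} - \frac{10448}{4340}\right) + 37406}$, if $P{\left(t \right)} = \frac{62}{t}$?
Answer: $- \frac{1468856900615}{1108438570349} \approx -1.3252$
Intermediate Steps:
$\frac{-49566 + P{\left(154 \right)}}{\left(- \frac{1245}{17381} - \frac{10448}{4340}\right) + 37406} = \frac{-49566 + \frac{62}{154}}{\left(- \frac{1245}{17381} - \frac{10448}{4340}\right) + 37406} = \frac{-49566 + 62 \cdot \frac{1}{154}}{\left(\left(-1245\right) \frac{1}{17381} - \frac{2612}{1085}\right) + 37406} = \frac{-49566 + \frac{31}{77}}{\left(- \frac{1245}{17381} - \frac{2612}{1085}\right) + 37406} = - \frac{3816551}{77 \left(- \frac{6678571}{2694055} + 37406\right)} = - \frac{3816551}{77 \cdot \frac{100767142759}{2694055}} = \left(- \frac{3816551}{77}\right) \frac{2694055}{100767142759} = - \frac{1468856900615}{1108438570349}$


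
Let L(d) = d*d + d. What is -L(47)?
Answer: -2256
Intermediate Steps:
L(d) = d + d² (L(d) = d² + d = d + d²)
-L(47) = -47*(1 + 47) = -47*48 = -1*2256 = -2256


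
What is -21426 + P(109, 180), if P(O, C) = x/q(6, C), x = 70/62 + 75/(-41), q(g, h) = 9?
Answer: -245092904/11439 ≈ -21426.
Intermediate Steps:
x = -890/1271 (x = 70*(1/62) + 75*(-1/41) = 35/31 - 75/41 = -890/1271 ≈ -0.70024)
P(O, C) = -890/11439 (P(O, C) = -890/1271/9 = -890/1271*⅑ = -890/11439)
-21426 + P(109, 180) = -21426 - 890/11439 = -245092904/11439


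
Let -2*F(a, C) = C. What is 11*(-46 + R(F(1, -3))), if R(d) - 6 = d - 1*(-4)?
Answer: -759/2 ≈ -379.50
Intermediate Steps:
F(a, C) = -C/2
R(d) = 10 + d (R(d) = 6 + (d - 1*(-4)) = 6 + (d + 4) = 6 + (4 + d) = 10 + d)
11*(-46 + R(F(1, -3))) = 11*(-46 + (10 - ½*(-3))) = 11*(-46 + (10 + 3/2)) = 11*(-46 + 23/2) = 11*(-69/2) = -759/2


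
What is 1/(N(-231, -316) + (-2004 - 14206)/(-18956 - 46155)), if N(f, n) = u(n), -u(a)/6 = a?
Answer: 65111/123466666 ≈ 0.00052736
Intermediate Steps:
u(a) = -6*a
N(f, n) = -6*n
1/(N(-231, -316) + (-2004 - 14206)/(-18956 - 46155)) = 1/(-6*(-316) + (-2004 - 14206)/(-18956 - 46155)) = 1/(1896 - 16210/(-65111)) = 1/(1896 - 16210*(-1/65111)) = 1/(1896 + 16210/65111) = 1/(123466666/65111) = 65111/123466666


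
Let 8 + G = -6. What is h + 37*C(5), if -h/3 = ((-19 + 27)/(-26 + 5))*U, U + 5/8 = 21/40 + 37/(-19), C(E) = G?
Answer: -346026/665 ≈ -520.34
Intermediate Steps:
G = -14 (G = -8 - 6 = -14)
C(E) = -14
U = -389/190 (U = -5/8 + (21/40 + 37/(-19)) = -5/8 + (21*(1/40) + 37*(-1/19)) = -5/8 + (21/40 - 37/19) = -5/8 - 1081/760 = -389/190 ≈ -2.0474)
h = -1556/665 (h = -3*(-19 + 27)/(-26 + 5)*(-389)/190 = -3*8/(-21)*(-389)/190 = -3*8*(-1/21)*(-389)/190 = -(-8)*(-389)/(7*190) = -3*1556/1995 = -1556/665 ≈ -2.3399)
h + 37*C(5) = -1556/665 + 37*(-14) = -1556/665 - 518 = -346026/665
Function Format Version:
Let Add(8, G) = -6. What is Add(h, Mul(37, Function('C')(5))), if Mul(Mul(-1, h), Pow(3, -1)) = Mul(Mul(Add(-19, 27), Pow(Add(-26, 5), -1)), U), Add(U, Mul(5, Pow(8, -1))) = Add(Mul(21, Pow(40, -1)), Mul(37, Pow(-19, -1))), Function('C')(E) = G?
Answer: Rational(-346026, 665) ≈ -520.34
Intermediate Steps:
G = -14 (G = Add(-8, -6) = -14)
Function('C')(E) = -14
U = Rational(-389, 190) (U = Add(Rational(-5, 8), Add(Mul(21, Pow(40, -1)), Mul(37, Pow(-19, -1)))) = Add(Rational(-5, 8), Add(Mul(21, Rational(1, 40)), Mul(37, Rational(-1, 19)))) = Add(Rational(-5, 8), Add(Rational(21, 40), Rational(-37, 19))) = Add(Rational(-5, 8), Rational(-1081, 760)) = Rational(-389, 190) ≈ -2.0474)
h = Rational(-1556, 665) (h = Mul(-3, Mul(Mul(Add(-19, 27), Pow(Add(-26, 5), -1)), Rational(-389, 190))) = Mul(-3, Mul(Mul(8, Pow(-21, -1)), Rational(-389, 190))) = Mul(-3, Mul(Mul(8, Rational(-1, 21)), Rational(-389, 190))) = Mul(-3, Mul(Rational(-8, 21), Rational(-389, 190))) = Mul(-3, Rational(1556, 1995)) = Rational(-1556, 665) ≈ -2.3399)
Add(h, Mul(37, Function('C')(5))) = Add(Rational(-1556, 665), Mul(37, -14)) = Add(Rational(-1556, 665), -518) = Rational(-346026, 665)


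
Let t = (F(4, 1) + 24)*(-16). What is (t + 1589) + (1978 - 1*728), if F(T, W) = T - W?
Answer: 2407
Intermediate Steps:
t = -432 (t = ((4 - 1*1) + 24)*(-16) = ((4 - 1) + 24)*(-16) = (3 + 24)*(-16) = 27*(-16) = -432)
(t + 1589) + (1978 - 1*728) = (-432 + 1589) + (1978 - 1*728) = 1157 + (1978 - 728) = 1157 + 1250 = 2407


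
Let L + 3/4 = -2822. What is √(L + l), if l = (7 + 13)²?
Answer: I*√9691/2 ≈ 49.221*I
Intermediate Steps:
l = 400 (l = 20² = 400)
L = -11291/4 (L = -¾ - 2822 = -11291/4 ≈ -2822.8)
√(L + l) = √(-11291/4 + 400) = √(-9691/4) = I*√9691/2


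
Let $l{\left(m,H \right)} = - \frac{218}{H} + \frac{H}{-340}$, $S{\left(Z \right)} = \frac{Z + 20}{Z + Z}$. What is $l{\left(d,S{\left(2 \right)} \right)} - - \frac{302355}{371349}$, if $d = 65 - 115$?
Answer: $- \frac{1089705751}{28057480} \approx -38.838$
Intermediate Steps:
$S{\left(Z \right)} = \frac{20 + Z}{2 Z}$
$d = -50$ ($d = 65 - 115 = -50$)
$l{\left(m,H \right)} = - \frac{218}{H} - \frac{H}{340}$ ($l{\left(m,H \right)} = - \frac{218}{H} + H \left(- \frac{1}{340}\right) = - \frac{218}{H} - \frac{H}{340}$)
$l{\left(d,S{\left(2 \right)} \right)} - - \frac{302355}{371349} = \left(- \frac{218}{\frac{1}{2} \cdot \frac{1}{2} \left(20 + 2\right)} - \frac{\frac{1}{2} \cdot \frac{1}{2} \left(20 + 2\right)}{340}\right) - - \frac{302355}{371349} = \left(- \frac{218}{\frac{1}{2} \cdot \frac{1}{2} \cdot 22} - \frac{\frac{1}{2} \cdot \frac{1}{2} \cdot 22}{340}\right) - \left(-302355\right) \frac{1}{371349} = \left(- \frac{218}{\frac{11}{2}} - \frac{11}{680}\right) - - \frac{33595}{41261} = \left(\left(-218\right) \frac{2}{11} - \frac{11}{680}\right) + \frac{33595}{41261} = \left(- \frac{436}{11} - \frac{11}{680}\right) + \frac{33595}{41261} = - \frac{296601}{7480} + \frac{33595}{41261} = - \frac{1089705751}{28057480}$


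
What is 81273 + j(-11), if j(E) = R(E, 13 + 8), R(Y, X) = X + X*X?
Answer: 81735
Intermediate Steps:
R(Y, X) = X + X²
j(E) = 462 (j(E) = (13 + 8)*(1 + (13 + 8)) = 21*(1 + 21) = 21*22 = 462)
81273 + j(-11) = 81273 + 462 = 81735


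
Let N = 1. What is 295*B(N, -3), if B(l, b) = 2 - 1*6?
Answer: -1180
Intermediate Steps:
B(l, b) = -4 (B(l, b) = 2 - 6 = -4)
295*B(N, -3) = 295*(-4) = -1180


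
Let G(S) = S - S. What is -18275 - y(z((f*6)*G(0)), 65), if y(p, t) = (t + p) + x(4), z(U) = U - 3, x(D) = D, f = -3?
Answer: -18341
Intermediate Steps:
G(S) = 0
z(U) = -3 + U
y(p, t) = 4 + p + t (y(p, t) = (t + p) + 4 = (p + t) + 4 = 4 + p + t)
-18275 - y(z((f*6)*G(0)), 65) = -18275 - (4 + (-3 - 3*6*0) + 65) = -18275 - (4 + (-3 - 18*0) + 65) = -18275 - (4 + (-3 + 0) + 65) = -18275 - (4 - 3 + 65) = -18275 - 1*66 = -18275 - 66 = -18341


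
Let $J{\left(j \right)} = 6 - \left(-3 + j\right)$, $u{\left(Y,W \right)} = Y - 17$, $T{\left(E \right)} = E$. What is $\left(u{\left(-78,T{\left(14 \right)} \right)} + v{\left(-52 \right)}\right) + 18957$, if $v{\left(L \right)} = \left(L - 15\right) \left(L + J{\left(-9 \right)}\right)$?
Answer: $21140$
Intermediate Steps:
$u{\left(Y,W \right)} = -17 + Y$
$J{\left(j \right)} = 9 - j$
$v{\left(L \right)} = \left(-15 + L\right) \left(18 + L\right)$ ($v{\left(L \right)} = \left(L - 15\right) \left(L + \left(9 - -9\right)\right) = \left(-15 + L\right) \left(L + \left(9 + 9\right)\right) = \left(-15 + L\right) \left(L + 18\right) = \left(-15 + L\right) \left(18 + L\right)$)
$\left(u{\left(-78,T{\left(14 \right)} \right)} + v{\left(-52 \right)}\right) + 18957 = \left(\left(-17 - 78\right) + \left(-270 + \left(-52\right)^{2} + 3 \left(-52\right)\right)\right) + 18957 = \left(-95 - -2278\right) + 18957 = \left(-95 + 2278\right) + 18957 = 2183 + 18957 = 21140$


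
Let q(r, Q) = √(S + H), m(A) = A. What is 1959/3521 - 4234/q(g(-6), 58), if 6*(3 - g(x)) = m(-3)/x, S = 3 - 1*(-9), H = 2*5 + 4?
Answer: 1959/3521 - 2117*√26/13 ≈ -829.80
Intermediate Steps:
H = 14 (H = 10 + 4 = 14)
S = 12 (S = 3 + 9 = 12)
g(x) = 3 + 1/(2*x) (g(x) = 3 - (-1)/(2*x) = 3 + 1/(2*x))
q(r, Q) = √26 (q(r, Q) = √(12 + 14) = √26)
1959/3521 - 4234/q(g(-6), 58) = 1959/3521 - 4234*√26/26 = 1959*(1/3521) - 2117*√26/13 = 1959/3521 - 2117*√26/13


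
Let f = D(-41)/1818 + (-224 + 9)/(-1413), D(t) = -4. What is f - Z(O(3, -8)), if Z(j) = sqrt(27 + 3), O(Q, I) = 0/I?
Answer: 21401/142713 - sqrt(30) ≈ -5.3273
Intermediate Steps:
O(Q, I) = 0
Z(j) = sqrt(30)
f = 21401/142713 (f = -4/1818 + (-224 + 9)/(-1413) = -4*1/1818 - 215*(-1/1413) = -2/909 + 215/1413 = 21401/142713 ≈ 0.14996)
f - Z(O(3, -8)) = 21401/142713 - sqrt(30)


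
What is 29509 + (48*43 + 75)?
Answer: 31648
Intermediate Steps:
29509 + (48*43 + 75) = 29509 + (2064 + 75) = 29509 + 2139 = 31648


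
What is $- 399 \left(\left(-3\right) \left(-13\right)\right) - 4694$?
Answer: $-20255$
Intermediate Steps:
$- 399 \left(\left(-3\right) \left(-13\right)\right) - 4694 = \left(-399\right) 39 - 4694 = -15561 - 4694 = -20255$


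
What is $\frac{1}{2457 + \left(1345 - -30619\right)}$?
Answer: $\frac{1}{34421} \approx 2.9052 \cdot 10^{-5}$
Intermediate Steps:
$\frac{1}{2457 + \left(1345 - -30619\right)} = \frac{1}{2457 + \left(1345 + 30619\right)} = \frac{1}{2457 + 31964} = \frac{1}{34421}$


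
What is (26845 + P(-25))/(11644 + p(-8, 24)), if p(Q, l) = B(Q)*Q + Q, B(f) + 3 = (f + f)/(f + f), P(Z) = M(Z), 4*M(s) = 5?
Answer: 35795/15536 ≈ 2.3040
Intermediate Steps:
M(s) = 5/4 (M(s) = (¼)*5 = 5/4)
P(Z) = 5/4
B(f) = -2 (B(f) = -3 + (f + f)/(f + f) = -3 + (2*f)/((2*f)) = -3 + (2*f)*(1/(2*f)) = -3 + 1 = -2)
p(Q, l) = -Q (p(Q, l) = -2*Q + Q = -Q)
(26845 + P(-25))/(11644 + p(-8, 24)) = (26845 + 5/4)/(11644 - 1*(-8)) = 107385/(4*(11644 + 8)) = (107385/4)/11652 = (107385/4)*(1/11652) = 35795/15536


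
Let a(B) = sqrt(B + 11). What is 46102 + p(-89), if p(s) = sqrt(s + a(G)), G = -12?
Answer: 46102 + sqrt(-89 + I) ≈ 46102.0 + 9.4341*I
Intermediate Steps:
a(B) = sqrt(11 + B)
p(s) = sqrt(I + s) (p(s) = sqrt(s + sqrt(11 - 12)) = sqrt(s + sqrt(-1)) = sqrt(s + I) = sqrt(I + s))
46102 + p(-89) = 46102 + sqrt(I - 89) = 46102 + sqrt(-89 + I)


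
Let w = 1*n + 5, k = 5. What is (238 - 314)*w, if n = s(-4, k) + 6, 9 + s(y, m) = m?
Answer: -532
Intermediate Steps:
s(y, m) = -9 + m
n = 2 (n = (-9 + 5) + 6 = -4 + 6 = 2)
w = 7 (w = 1*2 + 5 = 2 + 5 = 7)
(238 - 314)*w = (238 - 314)*7 = -76*7 = -532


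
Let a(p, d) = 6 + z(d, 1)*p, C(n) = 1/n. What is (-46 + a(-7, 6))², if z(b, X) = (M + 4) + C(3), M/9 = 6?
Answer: 1809025/9 ≈ 2.0100e+5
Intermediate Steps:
M = 54 (M = 9*6 = 54)
z(b, X) = 175/3 (z(b, X) = (54 + 4) + 1/3 = 58 + ⅓ = 175/3)
a(p, d) = 6 + 175*p/3
(-46 + a(-7, 6))² = (-46 + (6 + (175/3)*(-7)))² = (-46 + (6 - 1225/3))² = (-46 - 1207/3)² = (-1345/3)² = 1809025/9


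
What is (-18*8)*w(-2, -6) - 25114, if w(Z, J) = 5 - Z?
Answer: -26122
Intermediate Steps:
(-18*8)*w(-2, -6) - 25114 = (-18*8)*(5 - 1*(-2)) - 25114 = -144*(5 + 2) - 25114 = -144*7 - 25114 = -1008 - 25114 = -26122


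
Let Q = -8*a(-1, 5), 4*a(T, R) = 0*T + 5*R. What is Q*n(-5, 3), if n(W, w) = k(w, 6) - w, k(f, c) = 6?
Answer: -150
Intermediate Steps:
a(T, R) = 5*R/4 (a(T, R) = (0*T + 5*R)/4 = (0 + 5*R)/4 = (5*R)/4 = 5*R/4)
n(W, w) = 6 - w
Q = -50 (Q = -8*(5/4)*5 = -8*25/4 = -1*50 = -50)
Q*n(-5, 3) = -50*(6 - 1*3) = -50*(6 - 3) = -50*3 = -150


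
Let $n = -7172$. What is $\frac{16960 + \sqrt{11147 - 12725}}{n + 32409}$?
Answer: $\frac{16960}{25237} + \frac{i \sqrt{1578}}{25237} \approx 0.67203 + 0.001574 i$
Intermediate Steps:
$\frac{16960 + \sqrt{11147 - 12725}}{n + 32409} = \frac{16960 + \sqrt{11147 - 12725}}{-7172 + 32409} = \frac{16960 + \sqrt{-1578}}{25237} = \left(16960 + i \sqrt{1578}\right) \frac{1}{25237} = \frac{16960}{25237} + \frac{i \sqrt{1578}}{25237}$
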